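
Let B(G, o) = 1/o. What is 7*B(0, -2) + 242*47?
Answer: 22741/2 ≈ 11371.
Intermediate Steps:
7*B(0, -2) + 242*47 = 7/(-2) + 242*47 = 7*(-½) + 11374 = -7/2 + 11374 = 22741/2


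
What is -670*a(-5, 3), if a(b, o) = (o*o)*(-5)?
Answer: 30150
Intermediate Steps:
a(b, o) = -5*o**2 (a(b, o) = o**2*(-5) = -5*o**2)
-670*a(-5, 3) = -(-3350)*3**2 = -(-3350)*9 = -670*(-45) = 30150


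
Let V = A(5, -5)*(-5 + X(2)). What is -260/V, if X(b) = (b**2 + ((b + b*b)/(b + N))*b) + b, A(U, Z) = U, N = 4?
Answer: -52/3 ≈ -17.333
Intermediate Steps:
X(b) = b + b**2 + b*(b + b**2)/(4 + b) (X(b) = (b**2 + ((b + b*b)/(b + 4))*b) + b = (b**2 + ((b + b**2)/(4 + b))*b) + b = (b**2 + b*(b + b**2)/(4 + b)) + b = b + b**2 + b*(b + b**2)/(4 + b))
V = 15 (V = 5*(-5 + 2*2*(2 + 2**2 + 3*2)/(4 + 2)) = 5*(-5 + 2*2*(2 + 4 + 6)/6) = 5*(-5 + 2*2*(1/6)*12) = 5*(-5 + 8) = 5*3 = 15)
-260/V = -260/15 = -260*1/15 = -52/3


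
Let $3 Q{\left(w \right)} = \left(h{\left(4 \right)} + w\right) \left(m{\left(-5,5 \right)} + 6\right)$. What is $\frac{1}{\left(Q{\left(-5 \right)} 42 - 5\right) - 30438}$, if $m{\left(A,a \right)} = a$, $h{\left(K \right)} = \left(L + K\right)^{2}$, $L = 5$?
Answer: $- \frac{1}{18739} \approx -5.3365 \cdot 10^{-5}$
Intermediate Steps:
$h{\left(K \right)} = \left(5 + K\right)^{2}$
$Q{\left(w \right)} = 297 + \frac{11 w}{3}$ ($Q{\left(w \right)} = \frac{\left(\left(5 + 4\right)^{2} + w\right) \left(5 + 6\right)}{3} = \frac{\left(9^{2} + w\right) 11}{3} = \frac{\left(81 + w\right) 11}{3} = \frac{891 + 11 w}{3} = 297 + \frac{11 w}{3}$)
$\frac{1}{\left(Q{\left(-5 \right)} 42 - 5\right) - 30438} = \frac{1}{\left(\left(297 + \frac{11}{3} \left(-5\right)\right) 42 - 5\right) - 30438} = \frac{1}{\left(\left(297 - \frac{55}{3}\right) 42 - 5\right) - 30438} = \frac{1}{\left(\frac{836}{3} \cdot 42 - 5\right) - 30438} = \frac{1}{\left(11704 - 5\right) - 30438} = \frac{1}{11699 - 30438} = \frac{1}{-18739} = - \frac{1}{18739}$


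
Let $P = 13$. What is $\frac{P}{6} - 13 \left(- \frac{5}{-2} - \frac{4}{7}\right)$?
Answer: $- \frac{481}{21} \approx -22.905$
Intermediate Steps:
$\frac{P}{6} - 13 \left(- \frac{5}{-2} - \frac{4}{7}\right) = \frac{13}{6} - 13 \left(- \frac{5}{-2} - \frac{4}{7}\right) = 13 \cdot \frac{1}{6} - 13 \left(\left(-5\right) \left(- \frac{1}{2}\right) - \frac{4}{7}\right) = \frac{13}{6} - 13 \left(\frac{5}{2} - \frac{4}{7}\right) = \frac{13}{6} - \frac{351}{14} = - \frac{481}{21}$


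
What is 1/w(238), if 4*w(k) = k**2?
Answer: 1/14161 ≈ 7.0616e-5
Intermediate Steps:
w(k) = k**2/4
1/w(238) = 1/((1/4)*238**2) = 1/((1/4)*56644) = 1/14161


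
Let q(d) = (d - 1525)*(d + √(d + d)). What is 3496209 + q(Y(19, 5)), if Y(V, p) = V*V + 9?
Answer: 3068859 - 2310*√185 ≈ 3.0374e+6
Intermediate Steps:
Y(V, p) = 9 + V² (Y(V, p) = V² + 9 = 9 + V²)
q(d) = (-1525 + d)*(d + √2*√d) (q(d) = (-1525 + d)*(d + √(2*d)) = (-1525 + d)*(d + √2*√d))
3496209 + q(Y(19, 5)) = 3496209 + ((9 + 19²)² - 1525*(9 + 19²) + √2*(9 + 19²)^(3/2) - 1525*√2*√(9 + 19²)) = 3496209 + ((9 + 361)² - 1525*(9 + 361) + √2*(9 + 361)^(3/2) - 1525*√2*√(9 + 361)) = 3496209 + (370² - 1525*370 + √2*370^(3/2) - 1525*√2*√370) = 3496209 + (136900 - 564250 + √2*(370*√370) - 3050*√185) = 3496209 + (136900 - 564250 + 740*√185 - 3050*√185) = 3496209 + (-427350 - 2310*√185) = 3068859 - 2310*√185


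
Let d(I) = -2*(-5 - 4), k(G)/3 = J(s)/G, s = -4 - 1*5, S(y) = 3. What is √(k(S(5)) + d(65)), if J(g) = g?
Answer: 3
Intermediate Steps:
s = -9 (s = -4 - 5 = -9)
k(G) = -27/G (k(G) = 3*(-9/G) = -27/G)
d(I) = 18 (d(I) = -2*(-9) = 18)
√(k(S(5)) + d(65)) = √(-27/3 + 18) = √(-27*⅓ + 18) = √(-9 + 18) = √9 = 3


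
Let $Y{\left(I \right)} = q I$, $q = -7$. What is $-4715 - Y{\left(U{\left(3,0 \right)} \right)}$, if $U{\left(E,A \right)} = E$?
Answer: $-4694$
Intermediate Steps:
$Y{\left(I \right)} = - 7 I$
$-4715 - Y{\left(U{\left(3,0 \right)} \right)} = -4715 - \left(-7\right) 3 = -4715 - -21 = -4715 + 21 = -4694$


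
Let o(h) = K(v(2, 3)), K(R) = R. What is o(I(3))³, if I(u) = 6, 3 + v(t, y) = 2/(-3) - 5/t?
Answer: -50653/216 ≈ -234.50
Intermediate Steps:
v(t, y) = -11/3 - 5/t (v(t, y) = -3 + (2/(-3) - 5/t) = -3 + (2*(-⅓) - 5/t) = -3 + (-⅔ - 5/t) = -11/3 - 5/t)
o(h) = -37/6 (o(h) = -11/3 - 5/2 = -37/6)
o(I(3))³ = (-37/6)³ = -50653/216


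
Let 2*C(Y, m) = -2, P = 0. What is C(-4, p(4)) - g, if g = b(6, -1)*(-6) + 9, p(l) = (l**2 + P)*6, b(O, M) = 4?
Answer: 14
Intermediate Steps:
p(l) = 6*l**2 (p(l) = (l**2 + 0)*6 = l**2*6 = 6*l**2)
C(Y, m) = -1 (C(Y, m) = (1/2)*(-2) = -1)
g = -15 (g = 4*(-6) + 9 = -24 + 9 = -15)
C(-4, p(4)) - g = -1 - 1*(-15) = -1 + 15 = 14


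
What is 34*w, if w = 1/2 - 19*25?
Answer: -16133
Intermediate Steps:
w = -949/2 (w = ½ - 475 = -949/2 ≈ -474.50)
34*w = 34*(-949/2) = -16133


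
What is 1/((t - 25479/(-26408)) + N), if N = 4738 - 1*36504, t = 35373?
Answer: 26408/95279135 ≈ 0.00027716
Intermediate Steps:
N = -31766 (N = 4738 - 36504 = -31766)
1/((t - 25479/(-26408)) + N) = 1/((35373 - 25479/(-26408)) - 31766) = 1/((35373 - 25479*(-1)/26408) - 31766) = 1/((35373 - 1*(-25479/26408)) - 31766) = 1/((35373 + 25479/26408) - 31766) = 1/(934155663/26408 - 31766) = 1/(95279135/26408) = 26408/95279135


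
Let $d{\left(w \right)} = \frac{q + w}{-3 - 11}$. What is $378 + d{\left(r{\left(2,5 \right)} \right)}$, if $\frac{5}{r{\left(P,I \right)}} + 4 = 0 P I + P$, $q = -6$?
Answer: $\frac{10601}{28} \approx 378.61$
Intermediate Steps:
$r{\left(P,I \right)} = \frac{5}{-4 + P}$ ($r{\left(P,I \right)} = \frac{5}{-4 + \left(0 P I + P\right)} = \frac{5}{-4 + \left(0 I + P\right)} = \frac{5}{-4 + \left(0 + P\right)} = \frac{5}{-4 + P}$)
$d{\left(w \right)} = \frac{3}{7} - \frac{w}{14}$ ($d{\left(w \right)} = \frac{-6 + w}{-3 - 11} = \frac{-6 + w}{-14} = \left(-6 + w\right) \left(- \frac{1}{14}\right) = \frac{3}{7} - \frac{w}{14}$)
$378 + d{\left(r{\left(2,5 \right)} \right)} = 378 + \left(\frac{3}{7} - \frac{5 \frac{1}{-4 + 2}}{14}\right) = 378 + \left(\frac{3}{7} - \frac{5 \frac{1}{-2}}{14}\right) = 378 + \left(\frac{3}{7} - \frac{5 \left(- \frac{1}{2}\right)}{14}\right) = 378 + \left(\frac{3}{7} - - \frac{5}{28}\right) = 378 + \left(\frac{3}{7} + \frac{5}{28}\right) = 378 + \frac{17}{28} = \frac{10601}{28}$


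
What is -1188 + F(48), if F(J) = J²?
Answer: 1116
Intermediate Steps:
-1188 + F(48) = -1188 + 48² = -1188 + 2304 = 1116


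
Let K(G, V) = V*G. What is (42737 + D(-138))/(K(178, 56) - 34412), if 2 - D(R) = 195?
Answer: -10636/6111 ≈ -1.7405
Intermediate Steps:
D(R) = -193 (D(R) = 2 - 1*195 = 2 - 195 = -193)
K(G, V) = G*V
(42737 + D(-138))/(K(178, 56) - 34412) = (42737 - 193)/(178*56 - 34412) = 42544/(9968 - 34412) = 42544/(-24444) = 42544*(-1/24444) = -10636/6111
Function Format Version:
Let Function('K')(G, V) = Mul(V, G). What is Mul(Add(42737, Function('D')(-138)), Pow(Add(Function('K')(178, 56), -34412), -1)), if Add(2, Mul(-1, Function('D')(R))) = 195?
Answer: Rational(-10636, 6111) ≈ -1.7405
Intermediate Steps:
Function('D')(R) = -193 (Function('D')(R) = Add(2, Mul(-1, 195)) = Add(2, -195) = -193)
Function('K')(G, V) = Mul(G, V)
Mul(Add(42737, Function('D')(-138)), Pow(Add(Function('K')(178, 56), -34412), -1)) = Mul(Add(42737, -193), Pow(Add(Mul(178, 56), -34412), -1)) = Mul(42544, Pow(Add(9968, -34412), -1)) = Mul(42544, Pow(-24444, -1)) = Mul(42544, Rational(-1, 24444)) = Rational(-10636, 6111)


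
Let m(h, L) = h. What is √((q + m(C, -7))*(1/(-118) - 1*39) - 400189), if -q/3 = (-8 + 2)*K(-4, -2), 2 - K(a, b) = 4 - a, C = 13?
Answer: I*√5520632006/118 ≈ 629.67*I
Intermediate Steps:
K(a, b) = -2 + a (K(a, b) = 2 - (4 - a) = 2 + (-4 + a) = -2 + a)
q = -108 (q = -3*(-8 + 2)*(-2 - 4) = -(-18)*(-6) = -3*36 = -108)
√((q + m(C, -7))*(1/(-118) - 1*39) - 400189) = √((-108 + 13)*(1/(-118) - 1*39) - 400189) = √(-95*(-1/118 - 39) - 400189) = √(-95*(-4603/118) - 400189) = √(437285/118 - 400189) = √(-46785017/118) = I*√5520632006/118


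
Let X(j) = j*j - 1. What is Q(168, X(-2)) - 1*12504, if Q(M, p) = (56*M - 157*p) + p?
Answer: -3564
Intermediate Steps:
X(j) = -1 + j² (X(j) = j² - 1 = -1 + j²)
Q(M, p) = -156*p + 56*M (Q(M, p) = (-157*p + 56*M) + p = -156*p + 56*M)
Q(168, X(-2)) - 1*12504 = (-156*(-1 + (-2)²) + 56*168) - 1*12504 = (-156*(-1 + 4) + 9408) - 12504 = (-156*3 + 9408) - 12504 = (-468 + 9408) - 12504 = 8940 - 12504 = -3564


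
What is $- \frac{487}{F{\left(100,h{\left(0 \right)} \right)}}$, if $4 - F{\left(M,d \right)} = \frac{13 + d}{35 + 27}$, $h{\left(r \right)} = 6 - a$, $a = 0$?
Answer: $- \frac{30194}{229} \approx -131.85$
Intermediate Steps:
$h{\left(r \right)} = 6$ ($h{\left(r \right)} = 6 - 0 = 6 + 0 = 6$)
$F{\left(M,d \right)} = \frac{235}{62} - \frac{d}{62}$ ($F{\left(M,d \right)} = 4 - \frac{13 + d}{35 + 27} = 4 - \frac{13 + d}{62} = 4 - \left(13 + d\right) \frac{1}{62} = 4 - \left(\frac{13}{62} + \frac{d}{62}\right) = \frac{235}{62} - \frac{d}{62}$)
$- \frac{487}{F{\left(100,h{\left(0 \right)} \right)}} = - \frac{487}{\frac{235}{62} - \frac{3}{31}} = - \frac{487}{\frac{229}{62}} = \left(-487\right) \frac{62}{229} = - \frac{30194}{229}$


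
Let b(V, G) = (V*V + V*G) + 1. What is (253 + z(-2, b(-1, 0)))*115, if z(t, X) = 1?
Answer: 29210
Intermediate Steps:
b(V, G) = 1 + V² + G*V (b(V, G) = (V² + G*V) + 1 = 1 + V² + G*V)
(253 + z(-2, b(-1, 0)))*115 = (253 + 1)*115 = 254*115 = 29210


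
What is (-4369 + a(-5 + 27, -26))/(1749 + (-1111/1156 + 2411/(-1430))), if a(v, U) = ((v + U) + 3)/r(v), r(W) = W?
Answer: -3611190830/1443430537 ≈ -2.5018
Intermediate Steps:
a(v, U) = (3 + U + v)/v (a(v, U) = ((v + U) + 3)/v = ((U + v) + 3)/v = (3 + U + v)/v)
(-4369 + a(-5 + 27, -26))/(1749 + (-1111/1156 + 2411/(-1430))) = (-4369 + (3 - 26 + (-5 + 27))/(-5 + 27))/(1749 + (-1111/1156 + 2411/(-1430))) = (-4369 + (3 - 26 + 22)/22)/(1749 + (-1111*1/1156 + 2411*(-1/1430))) = (-4369 + (1/22)*(-1))/(1749 + (-1111/1156 - 2411/1430)) = (-4369 - 1/22)/(1749 - 2187923/826540) = -96119/(22*1443430537/826540) = -96119/22*826540/1443430537 = -3611190830/1443430537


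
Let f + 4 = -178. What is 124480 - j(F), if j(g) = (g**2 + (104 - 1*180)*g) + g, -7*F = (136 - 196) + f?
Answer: 6168006/49 ≈ 1.2588e+5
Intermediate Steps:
f = -182 (f = -4 - 178 = -182)
F = 242/7 (F = -((136 - 196) - 182)/7 = -(-60 - 182)/7 = -1/7*(-242) = 242/7 ≈ 34.571)
j(g) = g**2 - 75*g (j(g) = (g**2 + (104 - 180)*g) + g = (g**2 - 76*g) + g = g**2 - 75*g)
124480 - j(F) = 124480 - 242*(-75 + 242/7)/7 = 124480 - 242*(-283)/(7*7) = 124480 - 1*(-68486/49) = 124480 + 68486/49 = 6168006/49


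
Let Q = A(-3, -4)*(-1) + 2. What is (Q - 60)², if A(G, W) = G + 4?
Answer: 3481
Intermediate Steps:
A(G, W) = 4 + G
Q = 1 (Q = (4 - 3)*(-1) + 2 = 1*(-1) + 2 = -1 + 2 = 1)
(Q - 60)² = (1 - 60)² = (-59)² = 3481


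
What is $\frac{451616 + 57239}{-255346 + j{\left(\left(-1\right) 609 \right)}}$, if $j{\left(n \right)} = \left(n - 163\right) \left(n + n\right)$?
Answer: $\frac{101771}{136990} \approx 0.74291$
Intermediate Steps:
$j{\left(n \right)} = 2 n \left(-163 + n\right)$ ($j{\left(n \right)} = \left(-163 + n\right) 2 n = 2 n \left(-163 + n\right)$)
$\frac{451616 + 57239}{-255346 + j{\left(\left(-1\right) 609 \right)}} = \frac{451616 + 57239}{-255346 + 2 \left(\left(-1\right) 609\right) \left(-163 - 609\right)} = \frac{508855}{-255346 + 2 \left(-609\right) \left(-163 - 609\right)} = \frac{508855}{-255346 + 2 \left(-609\right) \left(-772\right)} = \frac{508855}{-255346 + 940296} = \frac{508855}{684950} = 508855 \cdot \frac{1}{684950} = \frac{101771}{136990}$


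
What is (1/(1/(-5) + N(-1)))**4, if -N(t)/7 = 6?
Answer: 625/1982119441 ≈ 3.1532e-7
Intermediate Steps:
N(t) = -42 (N(t) = -7*6 = -42)
(1/(1/(-5) + N(-1)))**4 = (1/(1/(-5) - 42))**4 = (1/(-1/5 - 42))**4 = (1/(-211/5))**4 = (-5/211)**4 = 625/1982119441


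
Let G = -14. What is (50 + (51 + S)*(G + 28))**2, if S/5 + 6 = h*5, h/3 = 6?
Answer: 44142736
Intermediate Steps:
h = 18 (h = 3*6 = 18)
S = 420 (S = -30 + 5*(18*5) = -30 + 5*90 = -30 + 450 = 420)
(50 + (51 + S)*(G + 28))**2 = (50 + (51 + 420)*(-14 + 28))**2 = (50 + 471*14)**2 = (50 + 6594)**2 = 6644**2 = 44142736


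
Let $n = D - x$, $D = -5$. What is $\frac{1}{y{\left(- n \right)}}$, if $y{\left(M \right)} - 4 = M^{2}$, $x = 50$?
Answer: $\frac{1}{3029} \approx 0.00033014$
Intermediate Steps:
$n = -55$ ($n = -5 - 50 = -55$)
$y{\left(M \right)} = 4 + M^{2}$
$\frac{1}{y{\left(- n \right)}} = \frac{1}{4 + \left(\left(-1\right) \left(-55\right)\right)^{2}} = \frac{1}{4 + 55^{2}} = \frac{1}{4 + 3025} = \frac{1}{3029}$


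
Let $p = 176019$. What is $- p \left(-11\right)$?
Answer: $1936209$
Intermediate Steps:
$- p \left(-11\right) = - 176019 \left(-11\right) = \left(-1\right) \left(-1936209\right) = 1936209$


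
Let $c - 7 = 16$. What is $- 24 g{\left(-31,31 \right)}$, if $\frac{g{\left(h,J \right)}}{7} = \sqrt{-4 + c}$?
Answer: $- 168 \sqrt{19} \approx -732.29$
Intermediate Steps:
$c = 23$ ($c = 7 + 16 = 23$)
$g{\left(h,J \right)} = 7 \sqrt{19}$ ($g{\left(h,J \right)} = 7 \sqrt{-4 + 23} = 7 \sqrt{19}$)
$- 24 g{\left(-31,31 \right)} = - 24 \cdot 7 \sqrt{19} = - 168 \sqrt{19}$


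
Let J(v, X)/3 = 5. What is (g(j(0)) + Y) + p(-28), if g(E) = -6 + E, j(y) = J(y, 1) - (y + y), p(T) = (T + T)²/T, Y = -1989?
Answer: -2092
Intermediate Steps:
J(v, X) = 15 (J(v, X) = 3*5 = 15)
p(T) = 4*T (p(T) = (2*T)²/T = (4*T²)/T = 4*T)
j(y) = 15 - 2*y (j(y) = 15 - (y + y) = 15 - 2*y)
(g(j(0)) + Y) + p(-28) = ((-6 + (15 - 2*0)) - 1989) + 4*(-28) = ((-6 + (15 + 0)) - 1989) - 112 = ((-6 + 15) - 1989) - 112 = (9 - 1989) - 112 = -1980 - 112 = -2092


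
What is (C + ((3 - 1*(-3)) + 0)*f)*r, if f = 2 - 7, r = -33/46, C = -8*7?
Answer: 1419/23 ≈ 61.696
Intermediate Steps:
C = -56
r = -33/46 (r = -33*1/46 = -33/46 ≈ -0.71739)
f = -5
(C + ((3 - 1*(-3)) + 0)*f)*r = (-56 + ((3 - 1*(-3)) + 0)*(-5))*(-33/46) = (-56 + ((3 + 3) + 0)*(-5))*(-33/46) = (-56 + (6 + 0)*(-5))*(-33/46) = (-56 + 6*(-5))*(-33/46) = (-56 - 30)*(-33/46) = -86*(-33/46) = 1419/23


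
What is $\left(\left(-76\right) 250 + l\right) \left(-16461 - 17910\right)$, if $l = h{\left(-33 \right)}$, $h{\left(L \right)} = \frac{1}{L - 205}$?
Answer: $\frac{155425696371}{238} \approx 6.5305 \cdot 10^{8}$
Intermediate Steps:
$h{\left(L \right)} = \frac{1}{-205 + L}$
$l = - \frac{1}{238}$ ($l = \frac{1}{-205 - 33} = \frac{1}{-238} = - \frac{1}{238} \approx -0.0042017$)
$\left(\left(-76\right) 250 + l\right) \left(-16461 - 17910\right) = \left(\left(-76\right) 250 - \frac{1}{238}\right) \left(-16461 - 17910\right) = \left(-19000 - \frac{1}{238}\right) \left(-34371\right) = \left(- \frac{4522001}{238}\right) \left(-34371\right) = \frac{155425696371}{238}$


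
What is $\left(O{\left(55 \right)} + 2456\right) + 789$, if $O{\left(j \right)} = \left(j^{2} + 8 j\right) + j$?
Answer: $6765$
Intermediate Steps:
$O{\left(j \right)} = j^{2} + 9 j$
$\left(O{\left(55 \right)} + 2456\right) + 789 = \left(55 \left(9 + 55\right) + 2456\right) + 789 = \left(55 \cdot 64 + 2456\right) + 789 = \left(3520 + 2456\right) + 789 = 5976 + 789 = 6765$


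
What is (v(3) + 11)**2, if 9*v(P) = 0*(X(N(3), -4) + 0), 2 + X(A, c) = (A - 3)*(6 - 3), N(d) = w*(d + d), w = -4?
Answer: 121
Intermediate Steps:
N(d) = -8*d (N(d) = -4*(d + d) = -8*d)
X(A, c) = -11 + 3*A (X(A, c) = -2 + (A - 3)*(6 - 3) = -2 + (-3 + A)*3 = -2 + (-9 + 3*A) = -11 + 3*A)
v(P) = 0 (v(P) = (0*((-11 + 3*(-8*3)) + 0))/9 = (0*((-11 + 3*(-24)) + 0))/9 = (0*((-11 - 72) + 0))/9 = (0*(-83 + 0))/9 = (0*(-83))/9 = (1/9)*0 = 0)
(v(3) + 11)**2 = (0 + 11)**2 = 11**2 = 121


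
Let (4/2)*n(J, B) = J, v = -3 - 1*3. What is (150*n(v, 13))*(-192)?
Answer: 86400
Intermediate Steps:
v = -6 (v = -3 - 3 = -6)
n(J, B) = J/2
(150*n(v, 13))*(-192) = (150*((½)*(-6)))*(-192) = (150*(-3))*(-192) = -450*(-192) = 86400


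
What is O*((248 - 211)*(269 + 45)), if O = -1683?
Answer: -19553094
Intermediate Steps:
O*((248 - 211)*(269 + 45)) = -1683*(248 - 211)*(269 + 45) = -62271*314 = -1683*11618 = -19553094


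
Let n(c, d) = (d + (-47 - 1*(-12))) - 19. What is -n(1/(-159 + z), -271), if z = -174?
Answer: 325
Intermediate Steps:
n(c, d) = -54 + d (n(c, d) = (d + (-47 + 12)) - 19 = (d - 35) - 19 = (-35 + d) - 19 = -54 + d)
-n(1/(-159 + z), -271) = -(-54 - 271) = -1*(-325) = 325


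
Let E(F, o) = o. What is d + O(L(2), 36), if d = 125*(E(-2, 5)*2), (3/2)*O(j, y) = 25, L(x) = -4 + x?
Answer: 3800/3 ≈ 1266.7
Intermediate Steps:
O(j, y) = 50/3 (O(j, y) = (2/3)*25 = 50/3)
d = 1250 (d = 125*(5*2) = 125*10 = 1250)
d + O(L(2), 36) = 1250 + 50/3 = 3800/3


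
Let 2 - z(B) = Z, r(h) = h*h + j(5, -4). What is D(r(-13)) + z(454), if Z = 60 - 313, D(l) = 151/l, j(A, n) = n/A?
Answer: 215210/841 ≈ 255.90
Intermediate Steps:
r(h) = -⅘ + h² (r(h) = h*h - 4/5 = h² - 4*⅕ = h² - ⅘ = -⅘ + h²)
Z = -253
z(B) = 255 (z(B) = 2 - 1*(-253) = 2 + 253 = 255)
D(r(-13)) + z(454) = 151/(-⅘ + (-13)²) + 255 = 151/(-⅘ + 169) + 255 = 151/(841/5) + 255 = 151*(5/841) + 255 = 755/841 + 255 = 215210/841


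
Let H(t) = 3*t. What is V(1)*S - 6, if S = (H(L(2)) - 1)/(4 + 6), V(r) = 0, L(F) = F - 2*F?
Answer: -6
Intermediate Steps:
L(F) = -F
S = -7/10 (S = (3*(-1*2) - 1)/(4 + 6) = (3*(-2) - 1)/10 = (-6 - 1)*(⅒) = -7*⅒ = -7/10 ≈ -0.70000)
V(1)*S - 6 = 0*(-7/10) - 6 = 0 - 6 = -6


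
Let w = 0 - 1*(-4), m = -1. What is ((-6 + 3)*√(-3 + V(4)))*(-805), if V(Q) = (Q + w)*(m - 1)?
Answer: 2415*I*√19 ≈ 10527.0*I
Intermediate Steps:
w = 4 (w = 0 + 4 = 4)
V(Q) = -8 - 2*Q (V(Q) = (Q + 4)*(-1 - 1) = (4 + Q)*(-2) = -8 - 2*Q)
((-6 + 3)*√(-3 + V(4)))*(-805) = ((-6 + 3)*√(-3 + (-8 - 2*4)))*(-805) = -3*√(-3 + (-8 - 8))*(-805) = -3*√(-3 - 16)*(-805) = -3*I*√19*(-805) = 2415*I*√19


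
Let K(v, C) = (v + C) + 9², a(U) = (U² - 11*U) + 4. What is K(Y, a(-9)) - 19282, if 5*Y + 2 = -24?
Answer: -95111/5 ≈ -19022.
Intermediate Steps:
Y = -26/5 (Y = -⅖ + (⅕)*(-24) = -⅖ - 24/5 = -26/5 ≈ -5.2000)
a(U) = 4 + U² - 11*U
K(v, C) = 81 + C + v (K(v, C) = (C + v) + 81 = 81 + C + v)
K(Y, a(-9)) - 19282 = (81 + (4 + (-9)² - 11*(-9)) - 26/5) - 19282 = (81 + (4 + 81 + 99) - 26/5) - 19282 = (81 + 184 - 26/5) - 19282 = 1299/5 - 19282 = -95111/5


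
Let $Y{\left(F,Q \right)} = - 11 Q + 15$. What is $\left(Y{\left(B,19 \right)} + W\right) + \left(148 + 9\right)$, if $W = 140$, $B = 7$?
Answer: $103$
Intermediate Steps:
$Y{\left(F,Q \right)} = 15 - 11 Q$
$\left(Y{\left(B,19 \right)} + W\right) + \left(148 + 9\right) = \left(\left(15 - 209\right) + 140\right) + \left(148 + 9\right) = \left(\left(15 - 209\right) + 140\right) + 157 = \left(-194 + 140\right) + 157 = -54 + 157 = 103$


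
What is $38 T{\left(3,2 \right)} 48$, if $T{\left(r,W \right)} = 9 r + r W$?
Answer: $60192$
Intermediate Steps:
$T{\left(r,W \right)} = 9 r + W r$
$38 T{\left(3,2 \right)} 48 = 38 \cdot 3 \left(9 + 2\right) 48 = 38 \cdot 3 \cdot 11 \cdot 48 = 38 \cdot 33 \cdot 48 = 1254 \cdot 48 = 60192$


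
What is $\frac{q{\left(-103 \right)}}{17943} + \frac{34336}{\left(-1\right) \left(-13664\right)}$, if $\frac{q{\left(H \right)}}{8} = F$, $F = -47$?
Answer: $\frac{19092287}{7661661} \approx 2.4919$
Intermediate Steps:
$q{\left(H \right)} = -376$ ($q{\left(H \right)} = 8 \left(-47\right) = -376$)
$\frac{q{\left(-103 \right)}}{17943} + \frac{34336}{\left(-1\right) \left(-13664\right)} = - \frac{376}{17943} + \frac{34336}{\left(-1\right) \left(-13664\right)} = \left(-376\right) \frac{1}{17943} + \frac{34336}{13664} = - \frac{376}{17943} + 34336 \cdot \frac{1}{13664} = - \frac{376}{17943} + \frac{1073}{427} = \frac{19092287}{7661661}$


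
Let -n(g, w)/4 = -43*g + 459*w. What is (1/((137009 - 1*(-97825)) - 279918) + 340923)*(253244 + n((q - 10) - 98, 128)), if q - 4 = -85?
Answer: -54840775590608/11271 ≈ -4.8657e+9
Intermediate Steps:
q = -81 (q = 4 - 85 = -81)
n(g, w) = -1836*w + 172*g (n(g, w) = -4*(-43*g + 459*w) = -1836*w + 172*g)
(1/((137009 - 1*(-97825)) - 279918) + 340923)*(253244 + n((q - 10) - 98, 128)) = (1/((137009 - 1*(-97825)) - 279918) + 340923)*(253244 + (-1836*128 + 172*((-81 - 10) - 98))) = (1/((137009 + 97825) - 279918) + 340923)*(253244 + (-235008 + 172*(-91 - 98))) = (1/(234834 - 279918) + 340923)*(253244 + (-235008 + 172*(-189))) = (1/(-45084) + 340923)*(253244 + (-235008 - 32508)) = (-1/45084 + 340923)*(253244 - 267516) = (15370172531/45084)*(-14272) = -54840775590608/11271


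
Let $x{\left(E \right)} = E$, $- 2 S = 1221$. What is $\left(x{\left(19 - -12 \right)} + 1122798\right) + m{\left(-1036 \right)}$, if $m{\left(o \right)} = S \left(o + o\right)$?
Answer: $2387785$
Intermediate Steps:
$S = - \frac{1221}{2}$ ($S = \left(- \frac{1}{2}\right) 1221 = - \frac{1221}{2} \approx -610.5$)
$m{\left(o \right)} = - 1221 o$ ($m{\left(o \right)} = - \frac{1221 \left(o + o\right)}{2} = - \frac{1221 \cdot 2 o}{2} = - 1221 o$)
$\left(x{\left(19 - -12 \right)} + 1122798\right) + m{\left(-1036 \right)} = \left(\left(19 - -12\right) + 1122798\right) - -1264956 = \left(\left(19 + 12\right) + 1122798\right) + 1264956 = \left(31 + 1122798\right) + 1264956 = 1122829 + 1264956 = 2387785$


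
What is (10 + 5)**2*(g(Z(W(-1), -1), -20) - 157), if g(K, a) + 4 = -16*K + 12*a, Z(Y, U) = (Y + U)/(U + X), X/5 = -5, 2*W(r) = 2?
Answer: -90225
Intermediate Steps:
W(r) = 1 (W(r) = (1/2)*2 = 1)
X = -25 (X = 5*(-5) = -25)
Z(Y, U) = (U + Y)/(-25 + U) (Z(Y, U) = (Y + U)/(U - 25) = (U + Y)/(-25 + U))
g(K, a) = -4 - 16*K + 12*a (g(K, a) = -4 + (-16*K + 12*a) = -4 - 16*K + 12*a)
(10 + 5)**2*(g(Z(W(-1), -1), -20) - 157) = (10 + 5)**2*((-4 - 16*(-1 + 1)/(-25 - 1) + 12*(-20)) - 157) = 15**2*((-4 - 16*0/(-26) - 240) - 157) = 225*((-4 - (-8)*0/13 - 240) - 157) = 225*((-4 - 16*0 - 240) - 157) = 225*((-4 + 0 - 240) - 157) = 225*(-244 - 157) = 225*(-401) = -90225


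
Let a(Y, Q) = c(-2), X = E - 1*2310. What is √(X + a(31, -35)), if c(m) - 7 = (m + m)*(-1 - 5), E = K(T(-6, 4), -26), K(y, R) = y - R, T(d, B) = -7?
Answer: 2*I*√565 ≈ 47.539*I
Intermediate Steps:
E = 19 (E = -7 - 1*(-26) = -7 + 26 = 19)
c(m) = 7 - 12*m (c(m) = 7 + (m + m)*(-1 - 5) = 7 + (2*m)*(-6) = 7 - 12*m)
X = -2291 (X = 19 - 1*2310 = 19 - 2310 = -2291)
a(Y, Q) = 31 (a(Y, Q) = 7 - 12*(-2) = 7 + 24 = 31)
√(X + a(31, -35)) = √(-2291 + 31) = √(-2260) = 2*I*√565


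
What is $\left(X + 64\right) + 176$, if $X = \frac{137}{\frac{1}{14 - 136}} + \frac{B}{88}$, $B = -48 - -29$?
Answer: $- \frac{1449731}{88} \approx -16474.0$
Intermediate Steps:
$B = -19$ ($B = -48 + 29 = -19$)
$X = - \frac{1470851}{88}$ ($X = \frac{137}{\frac{1}{14 - 136}} - \frac{19}{88} = \frac{137}{\frac{1}{-122}} - \frac{19}{88} = \frac{137}{- \frac{1}{122}} - \frac{19}{88} = 137 \left(-122\right) - \frac{19}{88} = -16714 - \frac{19}{88} = - \frac{1470851}{88} \approx -16714.0$)
$\left(X + 64\right) + 176 = \left(- \frac{1470851}{88} + 64\right) + 176 = - \frac{1465219}{88} + 176 = - \frac{1449731}{88}$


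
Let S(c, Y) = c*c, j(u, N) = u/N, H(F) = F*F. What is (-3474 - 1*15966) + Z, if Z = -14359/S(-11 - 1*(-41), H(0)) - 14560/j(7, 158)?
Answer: -313286359/900 ≈ -3.4810e+5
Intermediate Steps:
H(F) = F**2
S(c, Y) = c**2
Z = -295790359/900 (Z = -14359/(-11 - 1*(-41))**2 - 14560/(7/158) = -14359/(-11 + 41)**2 - 14560/(7*(1/158)) = -14359/(30**2) - 14560/7/158 = -14359/900 - 14560*158/7 = -14359*1/900 - 328640 = -14359/900 - 328640 = -295790359/900 ≈ -3.2866e+5)
(-3474 - 1*15966) + Z = (-3474 - 1*15966) - 295790359/900 = (-3474 - 15966) - 295790359/900 = -19440 - 295790359/900 = -313286359/900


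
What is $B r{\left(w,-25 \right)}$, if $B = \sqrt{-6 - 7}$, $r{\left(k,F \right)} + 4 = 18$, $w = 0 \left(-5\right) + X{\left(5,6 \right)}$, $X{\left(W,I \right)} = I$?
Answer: $14 i \sqrt{13} \approx 50.478 i$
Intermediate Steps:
$w = 6$ ($w = 0 \left(-5\right) + 6 = 0 + 6 = 6$)
$r{\left(k,F \right)} = 14$ ($r{\left(k,F \right)} = -4 + 18 = 14$)
$B = i \sqrt{13}$ ($B = \sqrt{-13} = i \sqrt{13} \approx 3.6056 i$)
$B r{\left(w,-25 \right)} = i \sqrt{13} \cdot 14 = 14 i \sqrt{13}$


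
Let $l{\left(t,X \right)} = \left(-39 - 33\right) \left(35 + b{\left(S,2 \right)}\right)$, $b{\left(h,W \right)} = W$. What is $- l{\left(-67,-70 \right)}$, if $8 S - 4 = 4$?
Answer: $2664$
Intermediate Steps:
$S = 1$ ($S = \frac{1}{2} + \frac{1}{8} \cdot 4 = \frac{1}{2} + \frac{1}{2} = 1$)
$l{\left(t,X \right)} = -2664$ ($l{\left(t,X \right)} = \left(-39 - 33\right) \left(35 + 2\right) = \left(-72\right) 37 = -2664$)
$- l{\left(-67,-70 \right)} = \left(-1\right) \left(-2664\right) = 2664$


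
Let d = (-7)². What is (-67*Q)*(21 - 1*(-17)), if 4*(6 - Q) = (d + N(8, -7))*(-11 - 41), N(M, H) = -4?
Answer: -1504686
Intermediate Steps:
d = 49
Q = 591 (Q = 6 - (49 - 4)*(-11 - 41)/4 = 6 - 45*(-52)/4 = 6 - ¼*(-2340) = 6 + 585 = 591)
(-67*Q)*(21 - 1*(-17)) = (-67*591)*(21 - 1*(-17)) = -39597*(21 + 17) = -39597*38 = -1504686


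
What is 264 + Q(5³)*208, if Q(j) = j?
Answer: 26264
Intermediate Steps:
264 + Q(5³)*208 = 264 + 5³*208 = 264 + 125*208 = 264 + 26000 = 26264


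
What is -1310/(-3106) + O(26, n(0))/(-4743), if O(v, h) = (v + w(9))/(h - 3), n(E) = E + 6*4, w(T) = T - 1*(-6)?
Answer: 65176292/154683459 ≈ 0.42135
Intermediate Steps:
w(T) = 6 + T (w(T) = T + 6 = 6 + T)
n(E) = 24 + E (n(E) = E + 24 = 24 + E)
O(v, h) = (15 + v)/(-3 + h) (O(v, h) = (v + (6 + 9))/(h - 3) = (v + 15)/(-3 + h) = (15 + v)/(-3 + h))
-1310/(-3106) + O(26, n(0))/(-4743) = -1310/(-3106) + ((15 + 26)/(-3 + (24 + 0)))/(-4743) = -1310*(-1/3106) + (41/(-3 + 24))*(-1/4743) = 655/1553 + (41/21)*(-1/4743) = 655/1553 - 41/99603 = 65176292/154683459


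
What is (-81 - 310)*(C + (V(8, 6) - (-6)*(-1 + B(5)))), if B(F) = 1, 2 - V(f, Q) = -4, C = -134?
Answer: 50048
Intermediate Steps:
V(f, Q) = 6 (V(f, Q) = 2 - 1*(-4) = 2 + 4 = 6)
(-81 - 310)*(C + (V(8, 6) - (-6)*(-1 + B(5)))) = (-81 - 310)*(-134 + (6 - (-6)*(-1 + 1))) = -391*(-134 + (6 - (-6)*0)) = -391*(-134 + (6 - 1*0)) = -391*(-134 + (6 + 0)) = -391*(-134 + 6) = -391*(-128) = 50048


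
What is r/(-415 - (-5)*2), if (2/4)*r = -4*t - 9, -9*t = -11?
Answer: 50/729 ≈ 0.068587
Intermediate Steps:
t = 11/9 (t = -1/9*(-11) = 11/9 ≈ 1.2222)
r = -250/9 (r = 2*(-4*11/9 - 9) = 2*(-44/9 - 9) = 2*(-125/9) = -250/9 ≈ -27.778)
r/(-415 - (-5)*2) = -250/(9*(-415 - (-5)*2)) = -250/(9*(-415 - 1*(-10))) = -250/(9*(-415 + 10)) = -250/9/(-405) = -250/9*(-1/405) = 50/729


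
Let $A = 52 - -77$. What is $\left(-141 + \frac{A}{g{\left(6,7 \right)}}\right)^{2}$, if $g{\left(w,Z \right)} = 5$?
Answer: $\frac{331776}{25} \approx 13271.0$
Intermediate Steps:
$A = 129$ ($A = 52 + 77 = 129$)
$\left(-141 + \frac{A}{g{\left(6,7 \right)}}\right)^{2} = \left(-141 + \frac{129}{5}\right)^{2} = \left(- \frac{576}{5}\right)^{2} = \frac{331776}{25}$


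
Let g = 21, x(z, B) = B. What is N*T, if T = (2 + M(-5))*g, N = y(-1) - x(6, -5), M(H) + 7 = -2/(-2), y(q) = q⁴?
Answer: -504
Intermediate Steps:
M(H) = -6 (M(H) = -7 - 2/(-2) = -7 - 2*(-½) = -7 + 1 = -6)
N = 6 (N = (-1)⁴ - 1*(-5) = 1 + 5 = 6)
T = -84 (T = (2 - 6)*21 = -4*21 = -84)
N*T = 6*(-84) = -504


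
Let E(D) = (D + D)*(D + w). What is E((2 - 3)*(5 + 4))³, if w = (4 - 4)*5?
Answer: 4251528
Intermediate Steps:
w = 0 (w = 0*5 = 0)
E(D) = 2*D² (E(D) = (D + D)*(D + 0) = (2*D)*D = 2*D²)
E((2 - 3)*(5 + 4))³ = (2*((2 - 3)*(5 + 4))²)³ = (2*(-1*9)²)³ = (2*(-9)²)³ = (2*81)³ = 162³ = 4251528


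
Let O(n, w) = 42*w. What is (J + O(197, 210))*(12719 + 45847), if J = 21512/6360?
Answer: 136938806458/265 ≈ 5.1675e+8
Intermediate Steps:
J = 2689/795 (J = 21512*(1/6360) = 2689/795 ≈ 3.3824)
(J + O(197, 210))*(12719 + 45847) = (2689/795 + 42*210)*(12719 + 45847) = (2689/795 + 8820)*58566 = (7014589/795)*58566 = 136938806458/265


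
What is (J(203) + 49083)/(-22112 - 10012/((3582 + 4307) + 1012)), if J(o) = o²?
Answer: -200922273/49207231 ≈ -4.0832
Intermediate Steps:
(J(203) + 49083)/(-22112 - 10012/((3582 + 4307) + 1012)) = (203² + 49083)/(-22112 - 10012/((3582 + 4307) + 1012)) = (41209 + 49083)/(-22112 - 10012/(7889 + 1012)) = 90292/(-22112 - 10012/8901) = 90292/(-196828924/8901) = 90292*(-8901/196828924) = -200922273/49207231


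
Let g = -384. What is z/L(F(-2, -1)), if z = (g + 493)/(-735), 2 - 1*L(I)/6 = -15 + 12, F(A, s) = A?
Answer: -109/22050 ≈ -0.0049433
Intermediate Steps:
L(I) = 30 (L(I) = 12 - 6*(-15 + 12) = 12 - 6*(-3) = 12 + 18 = 30)
z = -109/735 (z = (-384 + 493)/(-735) = 109*(-1/735) = -109/735 ≈ -0.14830)
z/L(F(-2, -1)) = -109/735/30 = -109/735*1/30 = -109/22050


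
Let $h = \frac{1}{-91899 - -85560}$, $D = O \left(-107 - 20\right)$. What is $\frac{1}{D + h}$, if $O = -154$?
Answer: $\frac{6339}{123978161} \approx 5.113 \cdot 10^{-5}$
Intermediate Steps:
$D = 19558$ ($D = - 154 \left(-107 - 20\right) = \left(-154\right) \left(-127\right) = 19558$)
$h = - \frac{1}{6339}$ ($h = \frac{1}{-91899 + 85560} = \frac{1}{-6339} = - \frac{1}{6339} \approx -0.00015775$)
$\frac{1}{D + h} = \frac{1}{19558 - \frac{1}{6339}} = \frac{1}{\frac{123978161}{6339}} = \frac{6339}{123978161}$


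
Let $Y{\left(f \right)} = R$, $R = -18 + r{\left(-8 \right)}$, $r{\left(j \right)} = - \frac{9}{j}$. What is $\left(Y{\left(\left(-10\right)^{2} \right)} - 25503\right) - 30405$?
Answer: $- \frac{447399}{8} \approx -55925.0$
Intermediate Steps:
$R = - \frac{135}{8}$ ($R = -18 - \frac{9}{-8} = -18 - - \frac{9}{8} = -18 + \frac{9}{8} = - \frac{135}{8} \approx -16.875$)
$Y{\left(f \right)} = - \frac{135}{8}$
$\left(Y{\left(\left(-10\right)^{2} \right)} - 25503\right) - 30405 = \left(- \frac{135}{8} - 25503\right) - 30405 = - \frac{204159}{8} - 30405 = - \frac{447399}{8}$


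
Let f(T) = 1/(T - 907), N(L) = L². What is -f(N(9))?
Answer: 1/826 ≈ 0.0012107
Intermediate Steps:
f(T) = 1/(-907 + T)
-f(N(9)) = -1/(-907 + 9²) = -1/(-907 + 81) = -1/(-826) = -1*(-1/826) = 1/826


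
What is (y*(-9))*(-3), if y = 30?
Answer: 810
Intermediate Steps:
(y*(-9))*(-3) = (30*(-9))*(-3) = -270*(-3) = 810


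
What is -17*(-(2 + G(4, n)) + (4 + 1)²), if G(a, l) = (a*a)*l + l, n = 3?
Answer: 476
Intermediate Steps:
G(a, l) = l + l*a² (G(a, l) = a²*l + l = l*a² + l = l + l*a²)
-17*(-(2 + G(4, n)) + (4 + 1)²) = -17*(-(2 + 3*(1 + 4²)) + (4 + 1)²) = -17*(-(2 + 3*(1 + 16)) + 5²) = -17*(-(2 + 3*17) + 25) = -17*(-(2 + 51) + 25) = -17*(-1*53 + 25) = -17*(-53 + 25) = -17*(-28) = 476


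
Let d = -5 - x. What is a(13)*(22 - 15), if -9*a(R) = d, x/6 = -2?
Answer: -49/9 ≈ -5.4444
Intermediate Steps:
x = -12 (x = 6*(-2) = -12)
d = 7 (d = -5 - 1*(-12) = -5 + 12 = 7)
a(R) = -7/9 (a(R) = -1/9*7 = -7/9)
a(13)*(22 - 15) = -7*(22 - 15)/9 = -7/9*7 = -49/9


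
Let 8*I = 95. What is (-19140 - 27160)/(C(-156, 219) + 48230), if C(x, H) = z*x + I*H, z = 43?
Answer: -370400/352981 ≈ -1.0493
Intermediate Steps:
I = 95/8 (I = (1/8)*95 = 95/8 ≈ 11.875)
C(x, H) = 43*x + 95*H/8
(-19140 - 27160)/(C(-156, 219) + 48230) = (-19140 - 27160)/((43*(-156) + (95/8)*219) + 48230) = -46300/((-6708 + 20805/8) + 48230) = -46300/(-32859/8 + 48230) = -46300/352981/8 = -46300*8/352981 = -370400/352981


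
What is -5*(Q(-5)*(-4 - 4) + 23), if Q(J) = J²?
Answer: 885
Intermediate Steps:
-5*(Q(-5)*(-4 - 4) + 23) = -5*((-5)²*(-4 - 4) + 23) = -5*(25*(-8) + 23) = -5*(-200 + 23) = -5*(-177) = 885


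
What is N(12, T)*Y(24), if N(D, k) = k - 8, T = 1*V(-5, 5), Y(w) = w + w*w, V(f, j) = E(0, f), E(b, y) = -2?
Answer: -6000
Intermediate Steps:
V(f, j) = -2
Y(w) = w + w²
T = -2 (T = 1*(-2) = -2)
N(D, k) = -8 + k
N(12, T)*Y(24) = (-8 - 2)*(24*(1 + 24)) = -240*25 = -10*600 = -6000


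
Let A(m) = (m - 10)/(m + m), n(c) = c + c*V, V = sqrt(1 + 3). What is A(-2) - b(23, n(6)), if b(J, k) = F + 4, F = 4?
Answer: -5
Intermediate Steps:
V = 2 (V = sqrt(4) = 2)
n(c) = 3*c (n(c) = c + c*2 = c + 2*c = 3*c)
b(J, k) = 8 (b(J, k) = 4 + 4 = 8)
A(m) = (-10 + m)/(2*m) (A(m) = (-10 + m)/((2*m)) = (-10 + m)*(1/(2*m)) = (-10 + m)/(2*m))
A(-2) - b(23, n(6)) = (1/2)*(-10 - 2)/(-2) - 1*8 = (1/2)*(-1/2)*(-12) - 8 = 3 - 8 = -5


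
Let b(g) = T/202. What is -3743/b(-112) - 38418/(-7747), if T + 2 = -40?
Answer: 2929505899/162687 ≈ 18007.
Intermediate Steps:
T = -42 (T = -2 - 40 = -42)
b(g) = -21/101 (b(g) = -42/202 = -42*1/202 = -21/101)
-3743/b(-112) - 38418/(-7747) = -3743/(-21/101) - 38418/(-7747) = -3743*(-101/21) - 38418*(-1/7747) = 378043/21 + 38418/7747 = 2929505899/162687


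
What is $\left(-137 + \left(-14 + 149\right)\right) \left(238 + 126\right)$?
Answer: $-728$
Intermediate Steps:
$\left(-137 + \left(-14 + 149\right)\right) \left(238 + 126\right) = \left(-137 + 135\right) 364 = \left(-2\right) 364 = -728$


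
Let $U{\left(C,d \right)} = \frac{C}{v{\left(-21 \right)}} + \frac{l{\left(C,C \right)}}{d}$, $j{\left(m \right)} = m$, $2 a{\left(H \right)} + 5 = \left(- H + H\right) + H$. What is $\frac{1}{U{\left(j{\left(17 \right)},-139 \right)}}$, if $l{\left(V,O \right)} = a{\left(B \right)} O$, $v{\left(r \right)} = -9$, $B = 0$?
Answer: $- \frac{2502}{3961} \approx -0.63166$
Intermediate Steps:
$a{\left(H \right)} = - \frac{5}{2} + \frac{H}{2}$ ($a{\left(H \right)} = - \frac{5}{2} + \frac{\left(- H + H\right) + H}{2} = - \frac{5}{2} + \frac{0 + H}{2} = - \frac{5}{2} + \frac{H}{2}$)
$l{\left(V,O \right)} = - \frac{5 O}{2}$ ($l{\left(V,O \right)} = \left(- \frac{5}{2} + \frac{1}{2} \cdot 0\right) O = \left(- \frac{5}{2} + 0\right) O = - \frac{5 O}{2}$)
$U{\left(C,d \right)} = - \frac{C}{9} - \frac{5 C}{2 d}$ ($U{\left(C,d \right)} = \frac{C}{-9} + \frac{\left(- \frac{5}{2}\right) C}{d} = C \left(- \frac{1}{9}\right) - \frac{5 C}{2 d} = - \frac{C}{9} - \frac{5 C}{2 d}$)
$\frac{1}{U{\left(j{\left(17 \right)},-139 \right)}} = \frac{1}{\frac{1}{18} \cdot 17 \frac{1}{-139} \left(-45 - -278\right)} = \frac{1}{\frac{1}{18} \cdot 17 \left(- \frac{1}{139}\right) \left(-45 + 278\right)} = \frac{1}{\frac{1}{18} \cdot 17 \left(- \frac{1}{139}\right) 233} = \frac{1}{- \frac{3961}{2502}} = - \frac{2502}{3961}$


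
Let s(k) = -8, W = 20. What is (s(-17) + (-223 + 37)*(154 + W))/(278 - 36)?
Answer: -16186/121 ≈ -133.77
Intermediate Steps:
(s(-17) + (-223 + 37)*(154 + W))/(278 - 36) = (-8 + (-223 + 37)*(154 + 20))/(278 - 36) = (-8 - 186*174)/242 = (-8 - 32364)*(1/242) = -32372*1/242 = -16186/121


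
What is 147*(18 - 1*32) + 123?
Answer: -1935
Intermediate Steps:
147*(18 - 1*32) + 123 = 147*(18 - 32) + 123 = 147*(-14) + 123 = -2058 + 123 = -1935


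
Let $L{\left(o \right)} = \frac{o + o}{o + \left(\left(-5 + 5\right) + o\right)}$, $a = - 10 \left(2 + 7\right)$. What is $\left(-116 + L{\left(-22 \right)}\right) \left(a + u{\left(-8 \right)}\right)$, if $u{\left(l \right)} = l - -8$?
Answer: $10350$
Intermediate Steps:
$u{\left(l \right)} = 8 + l$ ($u{\left(l \right)} = l + 8 = 8 + l$)
$a = -90$ ($a = \left(-10\right) 9 = -90$)
$L{\left(o \right)} = 1$ ($L{\left(o \right)} = \frac{2 o}{o + \left(0 + o\right)} = \frac{2 o}{o + o} = \frac{2 o}{2 o} = 2 o \frac{1}{2 o} = 1$)
$\left(-116 + L{\left(-22 \right)}\right) \left(a + u{\left(-8 \right)}\right) = \left(-116 + 1\right) \left(-90 + \left(8 - 8\right)\right) = - 115 \left(-90 + 0\right) = \left(-115\right) \left(-90\right) = 10350$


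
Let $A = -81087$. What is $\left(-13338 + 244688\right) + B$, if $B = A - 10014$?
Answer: $140249$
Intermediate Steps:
$B = -91101$ ($B = -81087 - 10014 = -91101$)
$\left(-13338 + 244688\right) + B = \left(-13338 + 244688\right) - 91101 = 231350 - 91101 = 140249$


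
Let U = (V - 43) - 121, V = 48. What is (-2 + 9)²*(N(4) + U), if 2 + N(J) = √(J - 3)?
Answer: -5733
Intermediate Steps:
N(J) = -2 + √(-3 + J) (N(J) = -2 + √(J - 3) = -2 + √(-3 + J))
U = -116 (U = (48 - 43) - 121 = 5 - 121 = -116)
(-2 + 9)²*(N(4) + U) = (-2 + 9)²*((-2 + √(-3 + 4)) - 116) = 7²*((-2 + √1) - 116) = 49*((-2 + 1) - 116) = 49*(-1 - 116) = 49*(-117) = -5733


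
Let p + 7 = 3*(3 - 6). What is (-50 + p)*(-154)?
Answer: 10164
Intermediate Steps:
p = -16 (p = -7 + 3*(3 - 6) = -7 + 3*(-3) = -7 - 9 = -16)
(-50 + p)*(-154) = (-50 - 16)*(-154) = -66*(-154) = 10164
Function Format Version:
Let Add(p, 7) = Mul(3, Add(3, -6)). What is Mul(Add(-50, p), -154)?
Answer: 10164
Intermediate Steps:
p = -16 (p = Add(-7, Mul(3, Add(3, -6))) = Add(-7, Mul(3, -3)) = Add(-7, -9) = -16)
Mul(Add(-50, p), -154) = Mul(Add(-50, -16), -154) = Mul(-66, -154) = 10164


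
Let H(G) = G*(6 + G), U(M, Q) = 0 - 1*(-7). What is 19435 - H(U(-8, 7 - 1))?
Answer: 19344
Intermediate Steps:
U(M, Q) = 7 (U(M, Q) = 0 + 7 = 7)
19435 - H(U(-8, 7 - 1)) = 19435 - 7*(6 + 7) = 19435 - 7*13 = 19435 - 1*91 = 19435 - 91 = 19344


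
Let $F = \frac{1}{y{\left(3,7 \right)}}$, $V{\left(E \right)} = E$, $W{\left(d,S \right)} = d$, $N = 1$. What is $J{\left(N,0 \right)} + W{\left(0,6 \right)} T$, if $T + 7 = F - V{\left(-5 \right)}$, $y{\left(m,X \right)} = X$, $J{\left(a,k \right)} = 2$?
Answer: $2$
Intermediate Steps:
$F = \frac{1}{7} \approx 0.14286$
$T = - \frac{13}{7}$ ($T = -7 + \left(\frac{1}{7} - -5\right) = -7 + \left(\frac{1}{7} + 5\right) = -7 + \frac{36}{7} = - \frac{13}{7} \approx -1.8571$)
$J{\left(N,0 \right)} + W{\left(0,6 \right)} T = 2 + 0 \left(- \frac{13}{7}\right) = 2 + 0 = 2$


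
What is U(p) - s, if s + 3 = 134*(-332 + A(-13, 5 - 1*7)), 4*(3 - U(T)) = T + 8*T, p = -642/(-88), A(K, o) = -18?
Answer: 8252567/176 ≈ 46890.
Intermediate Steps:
p = 321/44 (p = -642*(-1/88) = 321/44 ≈ 7.2955)
U(T) = 3 - 9*T/4 (U(T) = 3 - (T + 8*T)/4 = 3 - 9*T/4)
s = -46903 (s = -3 + 134*(-332 - 18) = -3 + 134*(-350) = -3 - 46900 = -46903)
U(p) - s = (3 - 9/4*321/44) - 1*(-46903) = (3 - 2889/176) + 46903 = -2361/176 + 46903 = 8252567/176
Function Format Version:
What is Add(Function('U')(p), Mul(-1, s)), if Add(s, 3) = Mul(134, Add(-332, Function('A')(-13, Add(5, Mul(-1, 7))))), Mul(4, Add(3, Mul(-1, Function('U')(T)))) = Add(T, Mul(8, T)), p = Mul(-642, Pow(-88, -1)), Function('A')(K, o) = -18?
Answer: Rational(8252567, 176) ≈ 46890.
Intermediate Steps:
p = Rational(321, 44) (p = Mul(-642, Rational(-1, 88)) = Rational(321, 44) ≈ 7.2955)
Function('U')(T) = Add(3, Mul(Rational(-9, 4), T)) (Function('U')(T) = Add(3, Mul(Rational(-1, 4), Add(T, Mul(8, T)))) = Add(3, Mul(Rational(-1, 4), Mul(9, T))) = Add(3, Mul(Rational(-9, 4), T)))
s = -46903 (s = Add(-3, Mul(134, Add(-332, -18))) = Add(-3, Mul(134, -350)) = Add(-3, -46900) = -46903)
Add(Function('U')(p), Mul(-1, s)) = Add(Add(3, Mul(Rational(-9, 4), Rational(321, 44))), Mul(-1, -46903)) = Add(Add(3, Rational(-2889, 176)), 46903) = Add(Rational(-2361, 176), 46903) = Rational(8252567, 176)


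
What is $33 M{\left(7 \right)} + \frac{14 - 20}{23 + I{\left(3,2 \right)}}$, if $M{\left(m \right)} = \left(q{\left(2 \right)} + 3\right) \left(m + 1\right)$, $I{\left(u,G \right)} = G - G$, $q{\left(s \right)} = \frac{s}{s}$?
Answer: $\frac{24282}{23} \approx 1055.7$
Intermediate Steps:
$q{\left(s \right)} = 1$
$I{\left(u,G \right)} = 0$
$M{\left(m \right)} = 4 + 4 m$ ($M{\left(m \right)} = \left(1 + 3\right) \left(m + 1\right) = 4 \left(1 + m\right) = 4 + 4 m$)
$33 M{\left(7 \right)} + \frac{14 - 20}{23 + I{\left(3,2 \right)}} = 33 \left(4 + 4 \cdot 7\right) + \frac{14 - 20}{23 + 0} = 33 \left(4 + 28\right) - \frac{6}{23} = 33 \cdot 32 - \frac{6}{23} = 1056 - \frac{6}{23} = \frac{24282}{23}$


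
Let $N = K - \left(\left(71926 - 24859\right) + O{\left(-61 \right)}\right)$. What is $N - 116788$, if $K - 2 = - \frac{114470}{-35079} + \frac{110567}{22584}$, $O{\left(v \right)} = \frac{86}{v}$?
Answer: $- \frac{879760440161571}{5369519144} \approx -1.6384 \cdot 10^{5}$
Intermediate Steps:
$K = \frac{894246505}{88024904}$ ($K = 2 + \left(- \frac{114470}{-35079} + \frac{110567}{22584}\right) = 2 + \left(\left(-114470\right) \left(- \frac{1}{35079}\right) + 110567 \cdot \frac{1}{22584}\right) = 2 + \left(\frac{114470}{35079} + \frac{110567}{22584}\right) = 2 + \frac{718196697}{88024904} = \frac{894246505}{88024904} \approx 10.159$)
$N = - \frac{252665038372099}{5369519144}$ ($N = \frac{894246505}{88024904} - \left(\left(71926 - 24859\right) + \frac{86}{-61}\right) = \frac{894246505}{88024904} - \left(47067 + 86 \left(- \frac{1}{61}\right)\right) = \frac{894246505}{88024904} - \left(47067 - \frac{86}{61}\right) = \frac{894246505}{88024904} - \frac{2871001}{61} = - \frac{252665038372099}{5369519144} \approx -47055.0$)
$N - 116788 = - \frac{252665038372099}{5369519144} - 116788 = - \frac{879760440161571}{5369519144}$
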